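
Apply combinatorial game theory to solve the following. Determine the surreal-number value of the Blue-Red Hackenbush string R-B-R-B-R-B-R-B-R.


Edges (from ground): R-B-R-B-R-B-R-B-R
By Berlekamp's sign-expansion rule, a Blue-Red Hackenbush stalk has the value of the surreal number whose sign sequence is the edge sequence with B -> + and R -> -.
Sign sequence: -+-+-+-+-
Trace the sign expansion in the surreal number tree, starting from 0:
Edge 1: R (sign -) -> bounds (-inf, 0), value = -1
Edge 2: B (sign +) -> bounds (-1, 0), value = -1/2
Edge 3: R (sign -) -> bounds (-1, -1/2), value = -3/4
Edge 4: B (sign +) -> bounds (-3/4, -1/2), value = -5/8
Edge 5: R (sign -) -> bounds (-3/4, -5/8), value = -11/16
Edge 6: B (sign +) -> bounds (-11/16, -5/8), value = -21/32
Edge 7: R (sign -) -> bounds (-11/16, -21/32), value = -43/64
Edge 8: B (sign +) -> bounds (-43/64, -21/32), value = -85/128
Edge 9: R (sign -) -> bounds (-43/64, -85/128), value = -171/256
Game value = -171/256

-171/256


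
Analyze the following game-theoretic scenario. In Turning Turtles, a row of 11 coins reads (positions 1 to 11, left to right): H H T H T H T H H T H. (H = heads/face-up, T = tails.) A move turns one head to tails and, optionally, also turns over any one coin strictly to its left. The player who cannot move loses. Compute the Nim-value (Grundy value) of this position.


Coins: H H T H T H T H H T H
Key fact: a single head at position k behaves exactly like a Nim heap of size k (turning it to T and optionally flipping a coin at j < k corresponds to moving the heap from k to j, or to 0), and heads combine as a disjunctive sum (two heads at the same place would cancel, matching j XOR j = 0). So the Nim-value is the XOR of the 1-indexed positions of the heads.
Face-up positions (1-indexed): [1, 2, 4, 6, 8, 9, 11]
XOR 0 with 1: 0 XOR 1 = 1
XOR 1 with 2: 1 XOR 2 = 3
XOR 3 with 4: 3 XOR 4 = 7
XOR 7 with 6: 7 XOR 6 = 1
XOR 1 with 8: 1 XOR 8 = 9
XOR 9 with 9: 9 XOR 9 = 0
XOR 0 with 11: 0 XOR 11 = 11
Nim-value = 11

11


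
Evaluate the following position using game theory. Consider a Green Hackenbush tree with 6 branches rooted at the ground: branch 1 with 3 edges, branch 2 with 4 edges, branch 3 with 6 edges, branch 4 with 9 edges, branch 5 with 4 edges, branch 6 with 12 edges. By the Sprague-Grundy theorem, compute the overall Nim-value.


The tree has 6 branches from the ground vertex.
In Green Hackenbush, the Nim-value of a simple path of length k is k.
Branch 1: length 3, Nim-value = 3
Branch 2: length 4, Nim-value = 4
Branch 3: length 6, Nim-value = 6
Branch 4: length 9, Nim-value = 9
Branch 5: length 4, Nim-value = 4
Branch 6: length 12, Nim-value = 12
Total Nim-value = XOR of all branch values:
0 XOR 3 = 3
3 XOR 4 = 7
7 XOR 6 = 1
1 XOR 9 = 8
8 XOR 4 = 12
12 XOR 12 = 0
Nim-value of the tree = 0

0


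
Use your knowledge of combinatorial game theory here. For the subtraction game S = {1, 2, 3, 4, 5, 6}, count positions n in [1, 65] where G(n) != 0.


Subtraction set S = {1, 2, 3, 4, 5, 6}, so G(n) = n mod 7.
G(n) = 0 when n is a multiple of 7.
Multiples of 7 in [1, 65]: 9
N-positions (nonzero Grundy) = 65 - 9 = 56

56


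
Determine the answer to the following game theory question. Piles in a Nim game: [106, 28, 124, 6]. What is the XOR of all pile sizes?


We need the XOR (exclusive or) of all pile sizes.
After XOR-ing pile 1 (size 106): 0 XOR 106 = 106
After XOR-ing pile 2 (size 28): 106 XOR 28 = 118
After XOR-ing pile 3 (size 124): 118 XOR 124 = 10
After XOR-ing pile 4 (size 6): 10 XOR 6 = 12
The Nim-value of this position is 12.

12


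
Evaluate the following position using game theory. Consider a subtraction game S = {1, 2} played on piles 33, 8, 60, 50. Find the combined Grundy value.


Subtraction set: {1, 2}
For this subtraction set, G(n) = n mod 3 (period = max + 1 = 3).
Pile 1 (size 33): G(33) = 33 mod 3 = 0
Pile 2 (size 8): G(8) = 8 mod 3 = 2
Pile 3 (size 60): G(60) = 60 mod 3 = 0
Pile 4 (size 50): G(50) = 50 mod 3 = 2
Total Grundy value = XOR of all: 0 XOR 2 XOR 0 XOR 2 = 0

0


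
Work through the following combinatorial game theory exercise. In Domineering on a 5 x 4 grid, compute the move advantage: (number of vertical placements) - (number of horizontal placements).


Board is 5 x 4 (rows x cols).
Left (vertical) placements: (rows-1) * cols = 4 * 4 = 16
Right (horizontal) placements: rows * (cols-1) = 5 * 3 = 15
Advantage = Left - Right = 16 - 15 = 1

1


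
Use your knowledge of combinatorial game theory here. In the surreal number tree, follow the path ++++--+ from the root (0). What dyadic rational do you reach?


Sign expansion: ++++--+
Rule: track bounds (lo, hi), initially (-inf, +inf). On '+', the current value becomes lo and we move to the simplest number in (value, hi): value + 1 if hi = +inf, otherwise the midpoint (value + hi)/2. On '-', the current value becomes hi and we move to value - 1 if lo = -inf, otherwise the midpoint (lo + value)/2.
Start at 0.
Step 1: sign = +, move right. Bounds: (0, +inf). Value = 1
Step 2: sign = +, move right. Bounds: (1, +inf). Value = 2
Step 3: sign = +, move right. Bounds: (2, +inf). Value = 3
Step 4: sign = +, move right. Bounds: (3, +inf). Value = 4
Step 5: sign = -, move left. Bounds: (3, 4). Value = 7/2
Step 6: sign = -, move left. Bounds: (3, 7/2). Value = 13/4
Step 7: sign = +, move right. Bounds: (13/4, 7/2). Value = 27/8
The surreal number with sign expansion ++++--+ is 27/8.

27/8


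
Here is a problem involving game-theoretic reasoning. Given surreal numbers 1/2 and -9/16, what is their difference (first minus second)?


x = 1/2, y = -9/16
Converting to common denominator: 16
x = 8/16, y = -9/16
x - y = 1/2 - -9/16 = 17/16

17/16


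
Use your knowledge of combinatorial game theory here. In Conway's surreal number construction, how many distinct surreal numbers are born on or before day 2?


Day 0: {|} = 0 is born. Count = 1.
Day n: the number of surreal numbers born by day n is 2^(n+1) - 1.
By day 0: 2^1 - 1 = 1
By day 1: 2^2 - 1 = 3
By day 2: 2^3 - 1 = 7
By day 2: 7 surreal numbers.

7


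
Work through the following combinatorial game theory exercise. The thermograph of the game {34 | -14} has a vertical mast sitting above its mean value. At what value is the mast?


Game = {34 | -14}, a switch {a | b} with numbers a > b.
Its thermograph has left wall a - t and right wall b + t, which meet at t = (a - b)/2, where both equal (a + b)/2. So the mast (mean value) is at (a + b)/2.
Mean = (34 + (-14))/2 = 20/2 = 10

10


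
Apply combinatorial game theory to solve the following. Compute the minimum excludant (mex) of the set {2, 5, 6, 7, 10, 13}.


Set = {2, 5, 6, 7, 10, 13}
0 is NOT in the set. This is the mex.
mex = 0

0


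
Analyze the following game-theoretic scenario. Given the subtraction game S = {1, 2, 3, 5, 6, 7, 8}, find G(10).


The subtraction set is S = {1, 2, 3, 5, 6, 7, 8}.
G(k) = mex{ G(k - s) : s in S, s <= k }. We compute iteratively: G(0) = 0.
G(1) = mex({0}) = 1
G(2) = mex({0, 1}) = 2
G(3) = mex({0, 1, 2}) = 3
G(4) = mex({1, 2, 3}) = 0
G(5) = mex({0, 2, 3}) = 1
G(6) = mex({0, 1, 3}) = 2
G(7) = mex({0, 1, 2}) = 3
G(8) = mex({0, 1, 2, 3}) = 4
G(9) = mex({0, 1, 2, 3, 4}) = 5
G(10) = mex({0, 1, 2, 3, 4, 5}) = 6
Therefore G(10) = 6.

6


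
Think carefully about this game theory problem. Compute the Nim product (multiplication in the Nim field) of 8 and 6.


Nim multiplication is bilinear over XOR: (u XOR v) * w = (u*w) XOR (v*w).
So we split each operand into its bit components and XOR the pairwise Nim products.
8 = 8 (as XOR of powers of 2).
6 = 2 + 4 (as XOR of powers of 2).
Using the standard Nim-product table on single bits:
  2*2 = 3,   2*4 = 8,   2*8 = 12,
  4*4 = 6,   4*8 = 11,  8*8 = 13,
and  1*x = x (identity), k*l = l*k (commutative).
Pairwise Nim products:
  8 * 2 = 12
  8 * 4 = 11
XOR them: 12 XOR 11 = 7.
Result: 8 * 6 = 7 (in Nim).

7


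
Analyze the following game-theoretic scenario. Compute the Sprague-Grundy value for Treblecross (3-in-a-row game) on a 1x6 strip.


Treblecross: place X on empty cells; 3-in-a-row wins.
Playing within two cells of an existing X lets the opponent win at once, so sensible play treats the cells i-2..i+2 around each X as dead. The player left with no safe cell loses, so this is a normal-play take-away game on strips of safe cells.
Placing X at cell i (0-indexed) of a strip of k safe cells leaves independent strips of sizes max(0, i-2) and max(0, k-i-3). Hence G(k) = mex{ G(max(0,i-2)) XOR G(max(0,k-i-3)) : 0 <= i < k }, with G(0) = 0.
G(1): splits (0,0):0^0=0 -> mex({0}) = 1
G(2): splits (0,0):0^0=0 -> mex({0}) = 1
G(3): splits (0,0):0^0=0 -> mex({0}) = 1
G(4): splits (0,1):0^1=1 (0,0):0^0=0 -> mex({0, 1}) = 2
G(5): splits (0,2):0^1=1 (0,1):0^1=1 (0,0):0^0=0 -> mex({0, 1}) = 2
G(6) = mex({1}) = 0
Therefore G(6) = 0.

0


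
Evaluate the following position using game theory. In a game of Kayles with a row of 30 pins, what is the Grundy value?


Kayles: a move removes 1 or 2 adjacent pins from a contiguous row.
Removing pins from a row of k leaves two independent rows (a, b) with a + b = k - 1 (one pin) or a + b = k - 2 (two pins); an end removal gives a = 0.
By Sprague-Grundy, G(k) = mex{ G(a) XOR G(b) } over all these splits. G(0) = 0.
G(1): splits (0,0):0^0=0 -> mex({0}) = 1
G(2): splits (0,1):0^1=1 (0,0):0^0=0 -> mex({0, 1}) = 2
G(3): splits (0,2):0^2=2 (1,1):1^1=0 (0,1):0^1=1 -> mex({0, 1, 2}) = 3
G(4): splits (0,3):0^3=3 (1,2):1^2=3 (0,2):0^2=2 (1,1):1^1=0 -> mex({0, 2, 3}) = 1
G(5): splits (0,4):0^1=1 (1,3):1^3=2 (2,2):2^2=0 (0,3):0^3=3 (1,2):1^2=3 -> mex({0, 1, 2, 3}) = 4
G(6) = mex({0, 1, 2, 4}) = 3
G(7) = mex({0, 1, 3, 4, 5}) = 2
G(8) = mex({0, 2, 3, 5, 6}) = 1
G(9) = mex({0, 1, 2, 3, 6, 7}) = 4
G(10) = mex({0, 1, 3, 4, 5, 7}) = 2
G(11) = mex({0, 1, 2, 3, 4, 5}) = 6
G(12) = mex({0, 1, 2, 3, 5, 6, 7}) = 4
G(13) = mex({0, 2, 3, 4, 6, 7}) = 1
G(14) = mex({0, 1, 4, 5, 6, 7}) = 2
G(15) = mex({0, 1, 2, 3, 4, 5, 6}) = 7
G(16) = mex({0, 2, 3, 5, 6, 7}) = 1
G(17) = mex({0, 1, 2, 3, 5, 6, 7}) = 4
G(18) = mex({0, 1, 2, 4, 5, 6}) = 3
G(19) = mex({0, 1, 3, 4, 5, 7}) = 2
G(20) = mex({0, 2, 3, 4, 5, 6, 7}) = 1
G(21) = mex({0, 1, 2, 3, 5, 6, 7}) = 4
G(22) = mex({0, 1, 2, 3, 4, 5, 7}) = 6
G(23) = mex({0, 1, 2, 3, 4, 5, 6}) = 7
G(24) = mex({0, 1, 2, 3, 5, 6, 7}) = 4
G(25) = mex({0, 2, 3, 4, 6, 7}) = 1
G(26) = mex({0, 1, 3, 4, 5, 6, 7}) = 2
G(27) = mex({0, 1, 2, 3, 4, 5, 6, 7}) = 8
G(28) = mex({0, 1, 2, 3, 4, 6, 7, 8}) = 5
G(29) = mex({0, 1, 2, 3, 5, 6, 7, 8, 9}) = 4
G(30) = mex({0, 1, 2, 3, 4, 5, 6, 9, 10}) = 7
Therefore G(30) = 7.

7


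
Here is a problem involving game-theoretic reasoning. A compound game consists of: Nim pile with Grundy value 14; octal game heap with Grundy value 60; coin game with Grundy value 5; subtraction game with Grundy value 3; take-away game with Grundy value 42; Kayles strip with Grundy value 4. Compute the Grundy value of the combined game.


By the Sprague-Grundy theorem, the Grundy value of a sum of games is the XOR of individual Grundy values.
Nim pile: Grundy value = 14. Running XOR: 0 XOR 14 = 14
octal game heap: Grundy value = 60. Running XOR: 14 XOR 60 = 50
coin game: Grundy value = 5. Running XOR: 50 XOR 5 = 55
subtraction game: Grundy value = 3. Running XOR: 55 XOR 3 = 52
take-away game: Grundy value = 42. Running XOR: 52 XOR 42 = 30
Kayles strip: Grundy value = 4. Running XOR: 30 XOR 4 = 26
The combined Grundy value is 26.

26


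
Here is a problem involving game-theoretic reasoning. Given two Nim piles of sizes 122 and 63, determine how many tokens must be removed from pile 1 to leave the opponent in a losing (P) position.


Piles: 122 and 63
Current XOR: 122 XOR 63 = 69 (non-zero, so this is an N-position).
To make the XOR zero, we need to find a move that balances the piles.
For pile 1 (size 122): target = 122 XOR 69 = 63
We reduce pile 1 from 122 to 63.
Tokens removed: 122 - 63 = 59
Verification: 63 XOR 63 = 0

59


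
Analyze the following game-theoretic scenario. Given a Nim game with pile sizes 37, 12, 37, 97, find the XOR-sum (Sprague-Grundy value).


We need the XOR (exclusive or) of all pile sizes.
After XOR-ing pile 1 (size 37): 0 XOR 37 = 37
After XOR-ing pile 2 (size 12): 37 XOR 12 = 41
After XOR-ing pile 3 (size 37): 41 XOR 37 = 12
After XOR-ing pile 4 (size 97): 12 XOR 97 = 109
The Nim-value of this position is 109.

109


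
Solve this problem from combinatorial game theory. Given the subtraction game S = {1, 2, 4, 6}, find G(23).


The subtraction set is S = {1, 2, 4, 6}.
G(k) = mex{ G(k - s) : s in S, s <= k }. We compute iteratively: G(0) = 0.
G(1) = mex({0}) = 1
G(2) = mex({0, 1}) = 2
G(3) = mex({1, 2}) = 0
G(4) = mex({0, 2}) = 1
G(5) = mex({0, 1}) = 2
G(6) = mex({0, 1, 2}) = 3
G(7) = mex({0, 1, 2, 3}) = 4
G(8) = mex({1, 2, 3, 4}) = 0
G(9) = mex({0, 2, 4}) = 1
G(10) = mex({0, 1, 3}) = 2
G(11) = mex({1, 2, 4}) = 0
G(12) = mex({0, 2, 3}) = 1
G(13) = mex({0, 1, 4}) = 2
Observe that G(8)..G(13) = 0, 1, 2, 0, 1, 2 repeats G(0)..G(5) = 0, 1, 2, 0, 1, 2.
For k >= max(S) = 6, G(k) is determined by the previous 6 values G(k-6)..G(k-1); a window of 6 consecutive values has recurred shifted by 8, so by induction G(k + 8) = G(k) for all k >= 0: the sequence is periodic from the start with period 8.
One period: G(0..7) = 0, 1, 2, 0, 1, 2, 3, 4.
23 mod 8 = 7, so G(23) = G(7) = 4.

4


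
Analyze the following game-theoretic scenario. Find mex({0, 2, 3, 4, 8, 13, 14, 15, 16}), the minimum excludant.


Set = {0, 2, 3, 4, 8, 13, 14, 15, 16}
0 is in the set.
1 is NOT in the set. This is the mex.
mex = 1

1


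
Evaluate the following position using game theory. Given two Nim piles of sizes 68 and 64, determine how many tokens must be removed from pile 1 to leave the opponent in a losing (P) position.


Piles: 68 and 64
Current XOR: 68 XOR 64 = 4 (non-zero, so this is an N-position).
To make the XOR zero, we need to find a move that balances the piles.
For pile 1 (size 68): target = 68 XOR 4 = 64
We reduce pile 1 from 68 to 64.
Tokens removed: 68 - 64 = 4
Verification: 64 XOR 64 = 0

4


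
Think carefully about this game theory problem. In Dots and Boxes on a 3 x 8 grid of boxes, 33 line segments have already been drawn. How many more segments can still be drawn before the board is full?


Grid: 3 x 8 boxes, i.e. 4 rows and 9 columns of dots.
Horizontal edges: (rows + 1) * cols = 4 * 8 = 32
Vertical edges: rows * (cols + 1) = 3 * 9 = 27
Total edges: 32 + 27 = 59
Edges drawn: 33
Remaining: 59 - 33 = 26

26


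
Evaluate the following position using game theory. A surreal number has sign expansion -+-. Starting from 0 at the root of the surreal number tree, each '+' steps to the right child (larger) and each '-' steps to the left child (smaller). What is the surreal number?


Sign expansion: -+-
Rule: track bounds (lo, hi), initially (-inf, +inf). On '+', the current value becomes lo and we move to the simplest number in (value, hi): value + 1 if hi = +inf, otherwise the midpoint (value + hi)/2. On '-', the current value becomes hi and we move to value - 1 if lo = -inf, otherwise the midpoint (lo + value)/2.
Start at 0.
Step 1: sign = -, move left. Bounds: (-inf, 0). Value = -1
Step 2: sign = +, move right. Bounds: (-1, 0). Value = -1/2
Step 3: sign = -, move left. Bounds: (-1, -1/2). Value = -3/4
The surreal number with sign expansion -+- is -3/4.

-3/4


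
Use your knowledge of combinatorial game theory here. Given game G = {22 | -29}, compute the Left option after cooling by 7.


Original game: {22 | -29} (a switch {a | b} with a > b).
Cooling by t (for t below the temperature (a - b)/2 = 51/2) taxes each move by t: {a | b} cooled by t is {a - t | b + t}.
Cooling amount: t = 7
Cooled Left option: 22 - 7 = 15
Cooled Right option: -29 + 7 = -22
Cooled game: {15 | -22}
Left option = 15

15


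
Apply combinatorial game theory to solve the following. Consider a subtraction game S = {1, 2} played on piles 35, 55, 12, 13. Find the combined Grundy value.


Subtraction set: {1, 2}
For this subtraction set, G(n) = n mod 3 (period = max + 1 = 3).
Pile 1 (size 35): G(35) = 35 mod 3 = 2
Pile 2 (size 55): G(55) = 55 mod 3 = 1
Pile 3 (size 12): G(12) = 12 mod 3 = 0
Pile 4 (size 13): G(13) = 13 mod 3 = 1
Total Grundy value = XOR of all: 2 XOR 1 XOR 0 XOR 1 = 2

2


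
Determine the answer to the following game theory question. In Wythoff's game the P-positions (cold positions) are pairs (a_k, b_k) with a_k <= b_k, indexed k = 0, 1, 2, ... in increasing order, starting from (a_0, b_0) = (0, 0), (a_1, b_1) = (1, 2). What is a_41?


By Wythoff's theorem, a_k = floor(k * phi) and b_k = floor(k * phi^2) = a_k + k, where phi = (1 + sqrt(5))/2 is the golden ratio.
phi = (1 + sqrt(5))/2 = 1.618034
k = 41
k * phi = 41 * 1.618034 = 66.339394
a_41 = floor(k * phi) = 66

66


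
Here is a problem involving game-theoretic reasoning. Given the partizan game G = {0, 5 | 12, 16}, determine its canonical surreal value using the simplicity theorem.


Left options: {0, 5}, max = 5
Right options: {12, 16}, min = 12
All options are numbers and max(Left) < min(Right), so by the simplicity theorem the value is the simplest (earliest-born) number strictly between 5 and 12.
Integers 6 through 11 all lie strictly between 5 and 12.
Among integers, the simplest (lowest birthday = smallest |n|; 0 is born on day 0, +-n on day n) is 6.
No non-integer in the interval can be simpler: if x is a non-integer in the interval, then floor(x) or ceil(x) also lies in the interval (the interval contains an integer), and both are proper prefixes of x's sign expansion, i.e. born earlier. So the game value is 6.
Game value = 6

6


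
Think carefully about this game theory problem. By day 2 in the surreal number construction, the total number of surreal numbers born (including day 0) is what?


Day 0: {|} = 0 is born. Count = 1.
Day n: the number of surreal numbers born by day n is 2^(n+1) - 1.
By day 0: 2^1 - 1 = 1
By day 1: 2^2 - 1 = 3
By day 2: 2^3 - 1 = 7
By day 2: 7 surreal numbers.

7


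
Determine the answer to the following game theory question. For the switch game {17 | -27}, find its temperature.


The game is {17 | -27}, a switch {a | b} with numbers a > b.
Cooling {a | b} by t gives {a - t | b + t}, which stops being hot when a - t = b + t, i.e. at t = (a - b)/2. So the temperature of a switch is (a - b)/2.
Temperature = (Left option - Right option) / 2
= (17 - (-27)) / 2
= 44 / 2
= 22

22


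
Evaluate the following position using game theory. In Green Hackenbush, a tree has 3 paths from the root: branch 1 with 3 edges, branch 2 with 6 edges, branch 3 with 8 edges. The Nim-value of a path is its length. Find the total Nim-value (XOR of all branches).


The tree has 3 branches from the ground vertex.
In Green Hackenbush, the Nim-value of a simple path of length k is k.
Branch 1: length 3, Nim-value = 3
Branch 2: length 6, Nim-value = 6
Branch 3: length 8, Nim-value = 8
Total Nim-value = XOR of all branch values:
0 XOR 3 = 3
3 XOR 6 = 5
5 XOR 8 = 13
Nim-value of the tree = 13

13


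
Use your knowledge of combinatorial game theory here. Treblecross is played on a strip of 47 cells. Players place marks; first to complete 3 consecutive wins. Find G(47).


Treblecross: place X on empty cells; 3-in-a-row wins.
Playing within two cells of an existing X lets the opponent win at once, so sensible play treats the cells i-2..i+2 around each X as dead. The player left with no safe cell loses, so this is a normal-play take-away game on strips of safe cells.
Placing X at cell i (0-indexed) of a strip of k safe cells leaves independent strips of sizes max(0, i-2) and max(0, k-i-3). Hence G(k) = mex{ G(max(0,i-2)) XOR G(max(0,k-i-3)) : 0 <= i < k }, with G(0) = 0.
G(1): splits (0,0):0^0=0 -> mex({0}) = 1
G(2): splits (0,0):0^0=0 -> mex({0}) = 1
G(3): splits (0,0):0^0=0 -> mex({0}) = 1
G(4): splits (0,1):0^1=1 (0,0):0^0=0 -> mex({0, 1}) = 2
G(5): splits (0,2):0^1=1 (0,1):0^1=1 (0,0):0^0=0 -> mex({0, 1}) = 2
G(6) = mex({1}) = 0
G(7) = mex({0, 1, 2}) = 3
G(8) = mex({0, 1, 2}) = 3
G(9) = mex({0, 2}) = 1
G(10) = mex({0, 2, 3}) = 1
G(11) = mex({0, 3}) = 1
G(12) = mex({1, 3}) = 0
G(13) = mex({0, 1, 2, 3}) = 4
G(14) = mex({0, 1, 2}) = 3
G(15) = mex({0, 1, 2}) = 3
G(16) = mex({0, 1, 2, 4}) = 3
G(17) = mex({0, 1, 3, 4}) = 2
G(18) = mex({0, 1, 3, 4}) = 2
G(19) = mex({0, 1, 3, 5}) = 2
G(20) = mex({0, 1, 2, 3, 5}) = 4
G(21) = mex({0, 1, 2, 3, 5}) = 4
G(22) = mex({1, 2, 6}) = 0
G(23) = mex({0, 1, 2, 3, 4, 6}) = 5
G(24) = mex({0, 1, 2, 3, 4}) = 5
G(25) = mex({0, 1, 3, 4, 7}) = 2
G(26) = mex({0, 1, 3, 4, 5, 7}) = 2
G(27) = mex({0, 1, 3, 5}) = 2
G(28) = mex({0, 1, 2, 5}) = 3
G(29) = mex({0, 1, 2, 4, 5, 6}) = 3
G(30) = mex({1, 2, 4, 6}) = 0
G(31) = mex({0, 1, 2, 3, 4, 6}) = 5
G(32) = mex({1, 2, 3, 4, 7}) = 0
G(33) = mex({0, 3, 7}) = 1
G(34) = mex({0, 2, 3, 5, 7}) = 1
G(35) = mex({0, 2, 3, 5, 6}) = 1
G(36) = mex({0, 1, 2, 5, 6}) = 3
G(37) = mex({0, 1, 2, 4, 5, 6}) = 3
G(38) = mex({0, 1, 2, 4}) = 3
G(39) = mex({0, 1, 2, 3, 4, 7}) = 5
G(40) = mex({0, 1, 2, 3, 4, 5, 7}) = 6
G(41) = mex({0, 1, 2, 3, 5, 7}) = 4
G(42) = mex({0, 1, 2, 3, 5, 6, 7}) = 4
G(43) = mex({0, 2, 3, 5, 6}) = 1
G(44) = mex({1, 2, 3, 4, 5, 6}) = 0
G(45) = mex({0, 1, 2, 3, 4, 6, 7}) = 5
G(46) = mex({0, 1, 2, 3, 4, 7}) = 5
G(47) = mex({0, 1, 2, 3, 4, 5, 7}) = 6
Therefore G(47) = 6.

6


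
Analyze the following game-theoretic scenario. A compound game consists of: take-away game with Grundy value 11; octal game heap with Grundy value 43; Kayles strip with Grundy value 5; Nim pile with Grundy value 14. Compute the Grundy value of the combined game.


By the Sprague-Grundy theorem, the Grundy value of a sum of games is the XOR of individual Grundy values.
take-away game: Grundy value = 11. Running XOR: 0 XOR 11 = 11
octal game heap: Grundy value = 43. Running XOR: 11 XOR 43 = 32
Kayles strip: Grundy value = 5. Running XOR: 32 XOR 5 = 37
Nim pile: Grundy value = 14. Running XOR: 37 XOR 14 = 43
The combined Grundy value is 43.

43


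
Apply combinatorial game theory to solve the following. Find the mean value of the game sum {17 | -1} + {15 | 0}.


G1 = {17 | -1}, G2 = {15 | 0}
Each is a switch {a | b} with numbers a > b; its mean value is (a + b)/2, and mean value is additive over game sums: m(G1 + G2) = m(G1) + m(G2).
Mean of G1 = (17 + (-1))/2 = 16/2 = 8
Mean of G2 = (15 + (0))/2 = 15/2 = 15/2
Mean of G1 + G2 = 8 + 15/2 = 31/2

31/2


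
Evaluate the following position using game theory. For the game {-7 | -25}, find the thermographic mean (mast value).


Game = {-7 | -25}, a switch {a | b} with numbers a > b.
Its thermograph has left wall a - t and right wall b + t, which meet at t = (a - b)/2, where both equal (a + b)/2. So the mast (mean value) is at (a + b)/2.
Mean = (-7 + (-25))/2 = -32/2 = -16

-16


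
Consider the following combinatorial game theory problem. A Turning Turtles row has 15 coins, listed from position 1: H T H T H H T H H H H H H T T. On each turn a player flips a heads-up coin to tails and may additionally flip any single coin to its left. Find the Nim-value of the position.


Coins: H T H T H H T H H H H H H T T
Key fact: a single head at position k behaves exactly like a Nim heap of size k (turning it to T and optionally flipping a coin at j < k corresponds to moving the heap from k to j, or to 0), and heads combine as a disjunctive sum (two heads at the same place would cancel, matching j XOR j = 0). So the Nim-value is the XOR of the 1-indexed positions of the heads.
Face-up positions (1-indexed): [1, 3, 5, 6, 8, 9, 10, 11, 12, 13]
XOR 0 with 1: 0 XOR 1 = 1
XOR 1 with 3: 1 XOR 3 = 2
XOR 2 with 5: 2 XOR 5 = 7
XOR 7 with 6: 7 XOR 6 = 1
XOR 1 with 8: 1 XOR 8 = 9
XOR 9 with 9: 9 XOR 9 = 0
XOR 0 with 10: 0 XOR 10 = 10
XOR 10 with 11: 10 XOR 11 = 1
XOR 1 with 12: 1 XOR 12 = 13
XOR 13 with 13: 13 XOR 13 = 0
Nim-value = 0

0


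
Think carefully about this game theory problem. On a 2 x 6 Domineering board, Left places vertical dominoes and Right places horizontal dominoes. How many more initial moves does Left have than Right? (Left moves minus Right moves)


Board is 2 x 6 (rows x cols).
Left (vertical) placements: (rows-1) * cols = 1 * 6 = 6
Right (horizontal) placements: rows * (cols-1) = 2 * 5 = 10
Advantage = Left - Right = 6 - 10 = -4

-4


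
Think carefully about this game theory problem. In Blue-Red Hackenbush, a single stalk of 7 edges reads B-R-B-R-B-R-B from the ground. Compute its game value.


Edges (from ground): B-R-B-R-B-R-B
By Berlekamp's sign-expansion rule, a Blue-Red Hackenbush stalk has the value of the surreal number whose sign sequence is the edge sequence with B -> + and R -> -.
Sign sequence: +-+-+-+
Trace the sign expansion in the surreal number tree, starting from 0:
Edge 1: B (sign +) -> bounds (0, +inf), value = 1
Edge 2: R (sign -) -> bounds (0, 1), value = 1/2
Edge 3: B (sign +) -> bounds (1/2, 1), value = 3/4
Edge 4: R (sign -) -> bounds (1/2, 3/4), value = 5/8
Edge 5: B (sign +) -> bounds (5/8, 3/4), value = 11/16
Edge 6: R (sign -) -> bounds (5/8, 11/16), value = 21/32
Edge 7: B (sign +) -> bounds (21/32, 11/16), value = 43/64
Game value = 43/64

43/64


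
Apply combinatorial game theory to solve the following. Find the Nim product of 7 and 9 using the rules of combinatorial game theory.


Nim multiplication is bilinear over XOR: (u XOR v) * w = (u*w) XOR (v*w).
So we split each operand into its bit components and XOR the pairwise Nim products.
7 = 1 + 2 + 4 (as XOR of powers of 2).
9 = 1 + 8 (as XOR of powers of 2).
Using the standard Nim-product table on single bits:
  2*2 = 3,   2*4 = 8,   2*8 = 12,
  4*4 = 6,   4*8 = 11,  8*8 = 13,
and  1*x = x (identity), k*l = l*k (commutative).
Pairwise Nim products:
  1 * 1 = 1
  1 * 8 = 8
  2 * 1 = 2
  2 * 8 = 12
  4 * 1 = 4
  4 * 8 = 11
XOR them: 1 XOR 8 XOR 2 XOR 12 XOR 4 XOR 11 = 8.
Result: 7 * 9 = 8 (in Nim).

8


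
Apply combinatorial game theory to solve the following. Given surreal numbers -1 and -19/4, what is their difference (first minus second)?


x = -1, y = -19/4
Converting to common denominator: 4
x = -4/4, y = -19/4
x - y = -1 - -19/4 = 15/4

15/4


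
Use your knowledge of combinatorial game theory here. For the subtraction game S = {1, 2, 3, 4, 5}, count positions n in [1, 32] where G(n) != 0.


Subtraction set S = {1, 2, 3, 4, 5}, so G(n) = n mod 6.
G(n) = 0 when n is a multiple of 6.
Multiples of 6 in [1, 32]: 5
N-positions (nonzero Grundy) = 32 - 5 = 27

27


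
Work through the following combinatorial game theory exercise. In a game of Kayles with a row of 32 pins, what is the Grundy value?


Kayles: a move removes 1 or 2 adjacent pins from a contiguous row.
Removing pins from a row of k leaves two independent rows (a, b) with a + b = k - 1 (one pin) or a + b = k - 2 (two pins); an end removal gives a = 0.
By Sprague-Grundy, G(k) = mex{ G(a) XOR G(b) } over all these splits. G(0) = 0.
G(1): splits (0,0):0^0=0 -> mex({0}) = 1
G(2): splits (0,1):0^1=1 (0,0):0^0=0 -> mex({0, 1}) = 2
G(3): splits (0,2):0^2=2 (1,1):1^1=0 (0,1):0^1=1 -> mex({0, 1, 2}) = 3
G(4): splits (0,3):0^3=3 (1,2):1^2=3 (0,2):0^2=2 (1,1):1^1=0 -> mex({0, 2, 3}) = 1
G(5): splits (0,4):0^1=1 (1,3):1^3=2 (2,2):2^2=0 (0,3):0^3=3 (1,2):1^2=3 -> mex({0, 1, 2, 3}) = 4
G(6) = mex({0, 1, 2, 4}) = 3
G(7) = mex({0, 1, 3, 4, 5}) = 2
G(8) = mex({0, 2, 3, 5, 6}) = 1
G(9) = mex({0, 1, 2, 3, 6, 7}) = 4
G(10) = mex({0, 1, 3, 4, 5, 7}) = 2
G(11) = mex({0, 1, 2, 3, 4, 5}) = 6
G(12) = mex({0, 1, 2, 3, 5, 6, 7}) = 4
G(13) = mex({0, 2, 3, 4, 6, 7}) = 1
G(14) = mex({0, 1, 4, 5, 6, 7}) = 2
G(15) = mex({0, 1, 2, 3, 4, 5, 6}) = 7
G(16) = mex({0, 2, 3, 5, 6, 7}) = 1
G(17) = mex({0, 1, 2, 3, 5, 6, 7}) = 4
G(18) = mex({0, 1, 2, 4, 5, 6}) = 3
G(19) = mex({0, 1, 3, 4, 5, 7}) = 2
G(20) = mex({0, 2, 3, 4, 5, 6, 7}) = 1
G(21) = mex({0, 1, 2, 3, 5, 6, 7}) = 4
G(22) = mex({0, 1, 2, 3, 4, 5, 7}) = 6
G(23) = mex({0, 1, 2, 3, 4, 5, 6}) = 7
G(24) = mex({0, 1, 2, 3, 5, 6, 7}) = 4
G(25) = mex({0, 2, 3, 4, 6, 7}) = 1
G(26) = mex({0, 1, 3, 4, 5, 6, 7}) = 2
G(27) = mex({0, 1, 2, 3, 4, 5, 6, 7}) = 8
G(28) = mex({0, 1, 2, 3, 4, 6, 7, 8}) = 5
G(29) = mex({0, 1, 2, 3, 5, 6, 7, 8, 9}) = 4
G(30) = mex({0, 1, 2, 3, 4, 5, 6, 9, 10}) = 7
G(31) = mex({0, 1, 3, 4, 5, 7, 10, 11}) = 2
G(32) = mex({0, 2, 3, 4, 5, 6, 7, 9, 11}) = 1
Therefore G(32) = 1.

1


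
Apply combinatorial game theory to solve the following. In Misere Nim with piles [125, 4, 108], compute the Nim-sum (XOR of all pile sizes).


We need the XOR (exclusive or) of all pile sizes.
After XOR-ing pile 1 (size 125): 0 XOR 125 = 125
After XOR-ing pile 2 (size 4): 125 XOR 4 = 121
After XOR-ing pile 3 (size 108): 121 XOR 108 = 21
The Nim-value of this position is 21.

21


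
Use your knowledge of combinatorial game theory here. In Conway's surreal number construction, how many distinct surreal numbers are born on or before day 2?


Day 0: {|} = 0 is born. Count = 1.
Day n: the number of surreal numbers born by day n is 2^(n+1) - 1.
By day 0: 2^1 - 1 = 1
By day 1: 2^2 - 1 = 3
By day 2: 2^3 - 1 = 7
By day 2: 7 surreal numbers.

7


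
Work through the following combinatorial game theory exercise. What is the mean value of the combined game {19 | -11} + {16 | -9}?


G1 = {19 | -11}, G2 = {16 | -9}
Each is a switch {a | b} with numbers a > b; its mean value is (a + b)/2, and mean value is additive over game sums: m(G1 + G2) = m(G1) + m(G2).
Mean of G1 = (19 + (-11))/2 = 8/2 = 4
Mean of G2 = (16 + (-9))/2 = 7/2 = 7/2
Mean of G1 + G2 = 4 + 7/2 = 15/2

15/2


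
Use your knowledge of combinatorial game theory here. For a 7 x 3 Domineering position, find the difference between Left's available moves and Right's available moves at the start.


Board is 7 x 3 (rows x cols).
Left (vertical) placements: (rows-1) * cols = 6 * 3 = 18
Right (horizontal) placements: rows * (cols-1) = 7 * 2 = 14
Advantage = Left - Right = 18 - 14 = 4

4


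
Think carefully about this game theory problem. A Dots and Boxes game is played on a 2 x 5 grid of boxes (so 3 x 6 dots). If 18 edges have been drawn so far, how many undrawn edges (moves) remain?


Grid: 2 x 5 boxes, i.e. 3 rows and 6 columns of dots.
Horizontal edges: (rows + 1) * cols = 3 * 5 = 15
Vertical edges: rows * (cols + 1) = 2 * 6 = 12
Total edges: 15 + 12 = 27
Edges drawn: 18
Remaining: 27 - 18 = 9

9


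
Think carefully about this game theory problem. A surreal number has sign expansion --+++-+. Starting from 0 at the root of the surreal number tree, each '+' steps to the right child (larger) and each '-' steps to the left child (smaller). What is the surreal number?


Sign expansion: --+++-+
Rule: track bounds (lo, hi), initially (-inf, +inf). On '+', the current value becomes lo and we move to the simplest number in (value, hi): value + 1 if hi = +inf, otherwise the midpoint (value + hi)/2. On '-', the current value becomes hi and we move to value - 1 if lo = -inf, otherwise the midpoint (lo + value)/2.
Start at 0.
Step 1: sign = -, move left. Bounds: (-inf, 0). Value = -1
Step 2: sign = -, move left. Bounds: (-inf, -1). Value = -2
Step 3: sign = +, move right. Bounds: (-2, -1). Value = -3/2
Step 4: sign = +, move right. Bounds: (-3/2, -1). Value = -5/4
Step 5: sign = +, move right. Bounds: (-5/4, -1). Value = -9/8
Step 6: sign = -, move left. Bounds: (-5/4, -9/8). Value = -19/16
Step 7: sign = +, move right. Bounds: (-19/16, -9/8). Value = -37/32
The surreal number with sign expansion --+++-+ is -37/32.

-37/32


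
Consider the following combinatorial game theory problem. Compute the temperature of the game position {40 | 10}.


The game is {40 | 10}, a switch {a | b} with numbers a > b.
Cooling {a | b} by t gives {a - t | b + t}, which stops being hot when a - t = b + t, i.e. at t = (a - b)/2. So the temperature of a switch is (a - b)/2.
Temperature = (Left option - Right option) / 2
= (40 - (10)) / 2
= 30 / 2
= 15

15


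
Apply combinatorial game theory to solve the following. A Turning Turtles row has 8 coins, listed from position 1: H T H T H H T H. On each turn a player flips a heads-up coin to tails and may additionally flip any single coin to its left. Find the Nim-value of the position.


Coins: H T H T H H T H
Key fact: a single head at position k behaves exactly like a Nim heap of size k (turning it to T and optionally flipping a coin at j < k corresponds to moving the heap from k to j, or to 0), and heads combine as a disjunctive sum (two heads at the same place would cancel, matching j XOR j = 0). So the Nim-value is the XOR of the 1-indexed positions of the heads.
Face-up positions (1-indexed): [1, 3, 5, 6, 8]
XOR 0 with 1: 0 XOR 1 = 1
XOR 1 with 3: 1 XOR 3 = 2
XOR 2 with 5: 2 XOR 5 = 7
XOR 7 with 6: 7 XOR 6 = 1
XOR 1 with 8: 1 XOR 8 = 9
Nim-value = 9

9


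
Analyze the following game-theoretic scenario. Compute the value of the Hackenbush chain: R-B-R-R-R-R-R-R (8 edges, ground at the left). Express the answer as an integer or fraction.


Edges (from ground): R-B-R-R-R-R-R-R
By Berlekamp's sign-expansion rule, a Blue-Red Hackenbush stalk has the value of the surreal number whose sign sequence is the edge sequence with B -> + and R -> -.
Sign sequence: -+------
Trace the sign expansion in the surreal number tree, starting from 0:
Edge 1: R (sign -) -> bounds (-inf, 0), value = -1
Edge 2: B (sign +) -> bounds (-1, 0), value = -1/2
Edge 3: R (sign -) -> bounds (-1, -1/2), value = -3/4
Edge 4: R (sign -) -> bounds (-1, -3/4), value = -7/8
Edge 5: R (sign -) -> bounds (-1, -7/8), value = -15/16
Edge 6: R (sign -) -> bounds (-1, -15/16), value = -31/32
Edge 7: R (sign -) -> bounds (-1, -31/32), value = -63/64
Edge 8: R (sign -) -> bounds (-1, -63/64), value = -127/128
Game value = -127/128

-127/128


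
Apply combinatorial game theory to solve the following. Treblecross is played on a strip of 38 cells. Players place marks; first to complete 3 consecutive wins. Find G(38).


Treblecross: place X on empty cells; 3-in-a-row wins.
Playing within two cells of an existing X lets the opponent win at once, so sensible play treats the cells i-2..i+2 around each X as dead. The player left with no safe cell loses, so this is a normal-play take-away game on strips of safe cells.
Placing X at cell i (0-indexed) of a strip of k safe cells leaves independent strips of sizes max(0, i-2) and max(0, k-i-3). Hence G(k) = mex{ G(max(0,i-2)) XOR G(max(0,k-i-3)) : 0 <= i < k }, with G(0) = 0.
G(1): splits (0,0):0^0=0 -> mex({0}) = 1
G(2): splits (0,0):0^0=0 -> mex({0}) = 1
G(3): splits (0,0):0^0=0 -> mex({0}) = 1
G(4): splits (0,1):0^1=1 (0,0):0^0=0 -> mex({0, 1}) = 2
G(5): splits (0,2):0^1=1 (0,1):0^1=1 (0,0):0^0=0 -> mex({0, 1}) = 2
G(6) = mex({1}) = 0
G(7) = mex({0, 1, 2}) = 3
G(8) = mex({0, 1, 2}) = 3
G(9) = mex({0, 2}) = 1
G(10) = mex({0, 2, 3}) = 1
G(11) = mex({0, 3}) = 1
G(12) = mex({1, 3}) = 0
G(13) = mex({0, 1, 2, 3}) = 4
G(14) = mex({0, 1, 2}) = 3
G(15) = mex({0, 1, 2}) = 3
G(16) = mex({0, 1, 2, 4}) = 3
G(17) = mex({0, 1, 3, 4}) = 2
G(18) = mex({0, 1, 3, 4}) = 2
G(19) = mex({0, 1, 3, 5}) = 2
G(20) = mex({0, 1, 2, 3, 5}) = 4
G(21) = mex({0, 1, 2, 3, 5}) = 4
G(22) = mex({1, 2, 6}) = 0
G(23) = mex({0, 1, 2, 3, 4, 6}) = 5
G(24) = mex({0, 1, 2, 3, 4}) = 5
G(25) = mex({0, 1, 3, 4, 7}) = 2
G(26) = mex({0, 1, 3, 4, 5, 7}) = 2
G(27) = mex({0, 1, 3, 5}) = 2
G(28) = mex({0, 1, 2, 5}) = 3
G(29) = mex({0, 1, 2, 4, 5, 6}) = 3
G(30) = mex({1, 2, 4, 6}) = 0
G(31) = mex({0, 1, 2, 3, 4, 6}) = 5
G(32) = mex({1, 2, 3, 4, 7}) = 0
G(33) = mex({0, 3, 7}) = 1
G(34) = mex({0, 2, 3, 5, 7}) = 1
G(35) = mex({0, 2, 3, 5, 6}) = 1
G(36) = mex({0, 1, 2, 5, 6}) = 3
G(37) = mex({0, 1, 2, 4, 5, 6}) = 3
G(38) = mex({0, 1, 2, 4}) = 3
Therefore G(38) = 3.

3


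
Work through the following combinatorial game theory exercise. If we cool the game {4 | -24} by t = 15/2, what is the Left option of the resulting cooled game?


Original game: {4 | -24} (a switch {a | b} with a > b).
Cooling by t (for t below the temperature (a - b)/2 = 14) taxes each move by t: {a | b} cooled by t is {a - t | b + t}.
Cooling amount: t = 15/2
Cooled Left option: 4 - 15/2 = -7/2
Cooled Right option: -24 + 15/2 = -33/2
Cooled game: {-7/2 | -33/2}
Left option = -7/2

-7/2


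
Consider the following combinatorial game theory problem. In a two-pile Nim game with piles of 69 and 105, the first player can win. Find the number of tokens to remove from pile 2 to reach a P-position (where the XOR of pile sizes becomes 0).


Piles: 69 and 105
Current XOR: 69 XOR 105 = 44 (non-zero, so this is an N-position).
To make the XOR zero, we need to find a move that balances the piles.
For pile 2 (size 105): target = 105 XOR 44 = 69
We reduce pile 2 from 105 to 69.
Tokens removed: 105 - 69 = 36
Verification: 69 XOR 69 = 0

36


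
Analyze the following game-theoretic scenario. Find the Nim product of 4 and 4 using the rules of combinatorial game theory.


Nim multiplication is bilinear over XOR: (u XOR v) * w = (u*w) XOR (v*w).
So we split each operand into its bit components and XOR the pairwise Nim products.
4 = 4 (as XOR of powers of 2).
4 = 4 (as XOR of powers of 2).
Using the standard Nim-product table on single bits:
  2*2 = 3,   2*4 = 8,   2*8 = 12,
  4*4 = 6,   4*8 = 11,  8*8 = 13,
and  1*x = x (identity), k*l = l*k (commutative).
Pairwise Nim products:
  4 * 4 = 6
XOR them: 6 = 6.
Result: 4 * 4 = 6 (in Nim).

6


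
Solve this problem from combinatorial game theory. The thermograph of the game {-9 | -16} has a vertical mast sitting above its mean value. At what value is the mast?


Game = {-9 | -16}, a switch {a | b} with numbers a > b.
Its thermograph has left wall a - t and right wall b + t, which meet at t = (a - b)/2, where both equal (a + b)/2. So the mast (mean value) is at (a + b)/2.
Mean = (-9 + (-16))/2 = -25/2 = -25/2

-25/2


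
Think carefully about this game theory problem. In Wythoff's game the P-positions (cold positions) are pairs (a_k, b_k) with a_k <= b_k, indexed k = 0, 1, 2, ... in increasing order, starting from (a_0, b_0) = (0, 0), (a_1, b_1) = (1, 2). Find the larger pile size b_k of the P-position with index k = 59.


By Wythoff's theorem, a_k = floor(k * phi) and b_k = floor(k * phi^2) = a_k + k, where phi = (1 + sqrt(5))/2 is the golden ratio.
phi = (1 + sqrt(5))/2 = 1.618034
phi^2 = phi + 1 = 2.618034
k = 59
k * phi^2 = 59 * 2.618034 = 154.464005
b_59 = floor(k * phi^2) = 154 (check: a_59 + k = 95 + 59 = 154)

154


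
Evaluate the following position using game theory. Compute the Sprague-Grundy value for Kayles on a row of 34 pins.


Kayles: a move removes 1 or 2 adjacent pins from a contiguous row.
Removing pins from a row of k leaves two independent rows (a, b) with a + b = k - 1 (one pin) or a + b = k - 2 (two pins); an end removal gives a = 0.
By Sprague-Grundy, G(k) = mex{ G(a) XOR G(b) } over all these splits. G(0) = 0.
G(1): splits (0,0):0^0=0 -> mex({0}) = 1
G(2): splits (0,1):0^1=1 (0,0):0^0=0 -> mex({0, 1}) = 2
G(3): splits (0,2):0^2=2 (1,1):1^1=0 (0,1):0^1=1 -> mex({0, 1, 2}) = 3
G(4): splits (0,3):0^3=3 (1,2):1^2=3 (0,2):0^2=2 (1,1):1^1=0 -> mex({0, 2, 3}) = 1
G(5): splits (0,4):0^1=1 (1,3):1^3=2 (2,2):2^2=0 (0,3):0^3=3 (1,2):1^2=3 -> mex({0, 1, 2, 3}) = 4
G(6) = mex({0, 1, 2, 4}) = 3
G(7) = mex({0, 1, 3, 4, 5}) = 2
G(8) = mex({0, 2, 3, 5, 6}) = 1
G(9) = mex({0, 1, 2, 3, 6, 7}) = 4
G(10) = mex({0, 1, 3, 4, 5, 7}) = 2
G(11) = mex({0, 1, 2, 3, 4, 5}) = 6
G(12) = mex({0, 1, 2, 3, 5, 6, 7}) = 4
G(13) = mex({0, 2, 3, 4, 6, 7}) = 1
G(14) = mex({0, 1, 4, 5, 6, 7}) = 2
G(15) = mex({0, 1, 2, 3, 4, 5, 6}) = 7
G(16) = mex({0, 2, 3, 5, 6, 7}) = 1
G(17) = mex({0, 1, 2, 3, 5, 6, 7}) = 4
G(18) = mex({0, 1, 2, 4, 5, 6}) = 3
G(19) = mex({0, 1, 3, 4, 5, 7}) = 2
G(20) = mex({0, 2, 3, 4, 5, 6, 7}) = 1
G(21) = mex({0, 1, 2, 3, 5, 6, 7}) = 4
G(22) = mex({0, 1, 2, 3, 4, 5, 7}) = 6
G(23) = mex({0, 1, 2, 3, 4, 5, 6}) = 7
G(24) = mex({0, 1, 2, 3, 5, 6, 7}) = 4
G(25) = mex({0, 2, 3, 4, 6, 7}) = 1
G(26) = mex({0, 1, 3, 4, 5, 6, 7}) = 2
G(27) = mex({0, 1, 2, 3, 4, 5, 6, 7}) = 8
G(28) = mex({0, 1, 2, 3, 4, 6, 7, 8}) = 5
G(29) = mex({0, 1, 2, 3, 5, 6, 7, 8, 9}) = 4
G(30) = mex({0, 1, 2, 3, 4, 5, 6, 9, 10}) = 7
G(31) = mex({0, 1, 3, 4, 5, 7, 10, 11}) = 2
G(32) = mex({0, 2, 3, 4, 5, 6, 7, 9, 11}) = 1
G(33) = mex({0, 1, 2, 3, 4, 5, 6, 7, 9, 12}) = 8
G(34) = mex({0, 1, 2, 3, 4, 5, 7, 8, 11, 12}) = 6
Therefore G(34) = 6.

6


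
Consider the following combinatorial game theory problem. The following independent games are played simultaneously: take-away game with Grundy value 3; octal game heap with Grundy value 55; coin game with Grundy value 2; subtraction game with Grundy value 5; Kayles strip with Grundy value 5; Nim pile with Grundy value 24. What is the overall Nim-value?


By the Sprague-Grundy theorem, the Grundy value of a sum of games is the XOR of individual Grundy values.
take-away game: Grundy value = 3. Running XOR: 0 XOR 3 = 3
octal game heap: Grundy value = 55. Running XOR: 3 XOR 55 = 52
coin game: Grundy value = 2. Running XOR: 52 XOR 2 = 54
subtraction game: Grundy value = 5. Running XOR: 54 XOR 5 = 51
Kayles strip: Grundy value = 5. Running XOR: 51 XOR 5 = 54
Nim pile: Grundy value = 24. Running XOR: 54 XOR 24 = 46
The combined Grundy value is 46.

46
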